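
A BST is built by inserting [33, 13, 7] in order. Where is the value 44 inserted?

Starting tree (level order): [33, 13, None, 7]
Insertion path: 33
Result: insert 44 as right child of 33
Final tree (level order): [33, 13, 44, 7]


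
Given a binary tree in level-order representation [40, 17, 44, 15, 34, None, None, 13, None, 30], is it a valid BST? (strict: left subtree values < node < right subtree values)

Level-order array: [40, 17, 44, 15, 34, None, None, 13, None, 30]
Validate using subtree bounds (lo, hi): at each node, require lo < value < hi,
then recurse left with hi=value and right with lo=value.
Preorder trace (stopping at first violation):
  at node 40 with bounds (-inf, +inf): OK
  at node 17 with bounds (-inf, 40): OK
  at node 15 with bounds (-inf, 17): OK
  at node 13 with bounds (-inf, 15): OK
  at node 34 with bounds (17, 40): OK
  at node 30 with bounds (17, 34): OK
  at node 44 with bounds (40, +inf): OK
No violation found at any node.
Result: Valid BST


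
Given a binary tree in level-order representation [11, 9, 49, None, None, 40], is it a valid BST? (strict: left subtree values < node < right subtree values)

Level-order array: [11, 9, 49, None, None, 40]
Validate using subtree bounds (lo, hi): at each node, require lo < value < hi,
then recurse left with hi=value and right with lo=value.
Preorder trace (stopping at first violation):
  at node 11 with bounds (-inf, +inf): OK
  at node 9 with bounds (-inf, 11): OK
  at node 49 with bounds (11, +inf): OK
  at node 40 with bounds (11, 49): OK
No violation found at any node.
Result: Valid BST


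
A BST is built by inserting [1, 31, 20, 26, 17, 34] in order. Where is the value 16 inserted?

Starting tree (level order): [1, None, 31, 20, 34, 17, 26]
Insertion path: 1 -> 31 -> 20 -> 17
Result: insert 16 as left child of 17
Final tree (level order): [1, None, 31, 20, 34, 17, 26, None, None, 16]


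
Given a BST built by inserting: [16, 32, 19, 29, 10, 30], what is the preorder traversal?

Tree insertion order: [16, 32, 19, 29, 10, 30]
Tree (level-order array): [16, 10, 32, None, None, 19, None, None, 29, None, 30]
Preorder traversal: [16, 10, 32, 19, 29, 30]


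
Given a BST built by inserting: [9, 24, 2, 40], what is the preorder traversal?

Tree insertion order: [9, 24, 2, 40]
Tree (level-order array): [9, 2, 24, None, None, None, 40]
Preorder traversal: [9, 2, 24, 40]


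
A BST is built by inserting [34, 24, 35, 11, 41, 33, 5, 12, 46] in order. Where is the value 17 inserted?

Starting tree (level order): [34, 24, 35, 11, 33, None, 41, 5, 12, None, None, None, 46]
Insertion path: 34 -> 24 -> 11 -> 12
Result: insert 17 as right child of 12
Final tree (level order): [34, 24, 35, 11, 33, None, 41, 5, 12, None, None, None, 46, None, None, None, 17]


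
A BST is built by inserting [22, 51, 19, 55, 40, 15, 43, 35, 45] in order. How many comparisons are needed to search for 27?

Search path for 27: 22 -> 51 -> 40 -> 35
Found: False
Comparisons: 4


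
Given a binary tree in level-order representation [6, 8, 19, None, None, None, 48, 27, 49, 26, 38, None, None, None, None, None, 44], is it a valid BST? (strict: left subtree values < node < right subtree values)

Level-order array: [6, 8, 19, None, None, None, 48, 27, 49, 26, 38, None, None, None, None, None, 44]
Validate using subtree bounds (lo, hi): at each node, require lo < value < hi,
then recurse left with hi=value and right with lo=value.
Preorder trace (stopping at first violation):
  at node 6 with bounds (-inf, +inf): OK
  at node 8 with bounds (-inf, 6): VIOLATION
Node 8 violates its bound: not (-inf < 8 < 6).
Result: Not a valid BST


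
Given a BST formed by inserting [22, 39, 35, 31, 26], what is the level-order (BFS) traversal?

Tree insertion order: [22, 39, 35, 31, 26]
Tree (level-order array): [22, None, 39, 35, None, 31, None, 26]
BFS from the root, enqueuing left then right child of each popped node:
  queue [22] -> pop 22, enqueue [39], visited so far: [22]
  queue [39] -> pop 39, enqueue [35], visited so far: [22, 39]
  queue [35] -> pop 35, enqueue [31], visited so far: [22, 39, 35]
  queue [31] -> pop 31, enqueue [26], visited so far: [22, 39, 35, 31]
  queue [26] -> pop 26, enqueue [none], visited so far: [22, 39, 35, 31, 26]
Result: [22, 39, 35, 31, 26]


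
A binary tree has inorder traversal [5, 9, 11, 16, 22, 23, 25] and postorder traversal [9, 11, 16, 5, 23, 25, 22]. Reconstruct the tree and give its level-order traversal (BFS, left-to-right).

Inorder:   [5, 9, 11, 16, 22, 23, 25]
Postorder: [9, 11, 16, 5, 23, 25, 22]
Algorithm: postorder visits root last, so walk postorder right-to-left;
each value is the root of the current inorder slice — split it at that
value, recurse on the right subtree first, then the left.
Recursive splits:
  root=22; inorder splits into left=[5, 9, 11, 16], right=[23, 25]
  root=25; inorder splits into left=[23], right=[]
  root=23; inorder splits into left=[], right=[]
  root=5; inorder splits into left=[], right=[9, 11, 16]
  root=16; inorder splits into left=[9, 11], right=[]
  root=11; inorder splits into left=[9], right=[]
  root=9; inorder splits into left=[], right=[]
Reconstructed level-order: [22, 5, 25, 16, 23, 11, 9]


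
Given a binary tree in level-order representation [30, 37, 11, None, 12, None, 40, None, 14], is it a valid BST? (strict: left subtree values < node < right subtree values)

Level-order array: [30, 37, 11, None, 12, None, 40, None, 14]
Validate using subtree bounds (lo, hi): at each node, require lo < value < hi,
then recurse left with hi=value and right with lo=value.
Preorder trace (stopping at first violation):
  at node 30 with bounds (-inf, +inf): OK
  at node 37 with bounds (-inf, 30): VIOLATION
Node 37 violates its bound: not (-inf < 37 < 30).
Result: Not a valid BST


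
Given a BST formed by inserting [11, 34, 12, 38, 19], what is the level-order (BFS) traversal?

Tree insertion order: [11, 34, 12, 38, 19]
Tree (level-order array): [11, None, 34, 12, 38, None, 19]
BFS from the root, enqueuing left then right child of each popped node:
  queue [11] -> pop 11, enqueue [34], visited so far: [11]
  queue [34] -> pop 34, enqueue [12, 38], visited so far: [11, 34]
  queue [12, 38] -> pop 12, enqueue [19], visited so far: [11, 34, 12]
  queue [38, 19] -> pop 38, enqueue [none], visited so far: [11, 34, 12, 38]
  queue [19] -> pop 19, enqueue [none], visited so far: [11, 34, 12, 38, 19]
Result: [11, 34, 12, 38, 19]


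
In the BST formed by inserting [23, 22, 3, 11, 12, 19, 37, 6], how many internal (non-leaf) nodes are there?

Tree built from: [23, 22, 3, 11, 12, 19, 37, 6]
Tree (level-order array): [23, 22, 37, 3, None, None, None, None, 11, 6, 12, None, None, None, 19]
Rule: An internal node has at least one child.
Per-node child counts:
  node 23: 2 child(ren)
  node 22: 1 child(ren)
  node 3: 1 child(ren)
  node 11: 2 child(ren)
  node 6: 0 child(ren)
  node 12: 1 child(ren)
  node 19: 0 child(ren)
  node 37: 0 child(ren)
Matching nodes: [23, 22, 3, 11, 12]
Count of internal (non-leaf) nodes: 5


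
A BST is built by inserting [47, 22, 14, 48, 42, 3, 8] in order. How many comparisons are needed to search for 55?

Search path for 55: 47 -> 48
Found: False
Comparisons: 2


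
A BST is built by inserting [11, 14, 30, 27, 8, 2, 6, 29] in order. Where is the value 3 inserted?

Starting tree (level order): [11, 8, 14, 2, None, None, 30, None, 6, 27, None, None, None, None, 29]
Insertion path: 11 -> 8 -> 2 -> 6
Result: insert 3 as left child of 6
Final tree (level order): [11, 8, 14, 2, None, None, 30, None, 6, 27, None, 3, None, None, 29]


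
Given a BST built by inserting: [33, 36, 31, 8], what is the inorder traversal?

Tree insertion order: [33, 36, 31, 8]
Tree (level-order array): [33, 31, 36, 8]
Inorder traversal: [8, 31, 33, 36]


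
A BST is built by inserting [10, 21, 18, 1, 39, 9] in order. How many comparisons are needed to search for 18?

Search path for 18: 10 -> 21 -> 18
Found: True
Comparisons: 3


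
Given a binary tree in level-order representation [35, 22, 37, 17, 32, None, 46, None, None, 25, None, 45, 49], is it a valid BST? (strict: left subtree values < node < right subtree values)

Level-order array: [35, 22, 37, 17, 32, None, 46, None, None, 25, None, 45, 49]
Validate using subtree bounds (lo, hi): at each node, require lo < value < hi,
then recurse left with hi=value and right with lo=value.
Preorder trace (stopping at first violation):
  at node 35 with bounds (-inf, +inf): OK
  at node 22 with bounds (-inf, 35): OK
  at node 17 with bounds (-inf, 22): OK
  at node 32 with bounds (22, 35): OK
  at node 25 with bounds (22, 32): OK
  at node 37 with bounds (35, +inf): OK
  at node 46 with bounds (37, +inf): OK
  at node 45 with bounds (37, 46): OK
  at node 49 with bounds (46, +inf): OK
No violation found at any node.
Result: Valid BST


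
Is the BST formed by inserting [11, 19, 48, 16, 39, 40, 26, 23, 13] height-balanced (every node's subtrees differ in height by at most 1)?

Tree (level-order array): [11, None, 19, 16, 48, 13, None, 39, None, None, None, 26, 40, 23]
Definition: a tree is height-balanced if, at every node, |h(left) - h(right)| <= 1 (empty subtree has height -1).
Bottom-up per-node check:
  node 13: h_left=-1, h_right=-1, diff=0 [OK], height=0
  node 16: h_left=0, h_right=-1, diff=1 [OK], height=1
  node 23: h_left=-1, h_right=-1, diff=0 [OK], height=0
  node 26: h_left=0, h_right=-1, diff=1 [OK], height=1
  node 40: h_left=-1, h_right=-1, diff=0 [OK], height=0
  node 39: h_left=1, h_right=0, diff=1 [OK], height=2
  node 48: h_left=2, h_right=-1, diff=3 [FAIL (|2--1|=3 > 1)], height=3
  node 19: h_left=1, h_right=3, diff=2 [FAIL (|1-3|=2 > 1)], height=4
  node 11: h_left=-1, h_right=4, diff=5 [FAIL (|-1-4|=5 > 1)], height=5
Node 48 violates the condition: |2 - -1| = 3 > 1.
Result: Not balanced


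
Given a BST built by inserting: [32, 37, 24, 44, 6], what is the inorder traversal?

Tree insertion order: [32, 37, 24, 44, 6]
Tree (level-order array): [32, 24, 37, 6, None, None, 44]
Inorder traversal: [6, 24, 32, 37, 44]


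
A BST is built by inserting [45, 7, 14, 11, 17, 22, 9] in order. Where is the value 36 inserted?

Starting tree (level order): [45, 7, None, None, 14, 11, 17, 9, None, None, 22]
Insertion path: 45 -> 7 -> 14 -> 17 -> 22
Result: insert 36 as right child of 22
Final tree (level order): [45, 7, None, None, 14, 11, 17, 9, None, None, 22, None, None, None, 36]


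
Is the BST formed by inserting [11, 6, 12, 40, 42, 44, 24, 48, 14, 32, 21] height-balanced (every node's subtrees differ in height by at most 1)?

Tree (level-order array): [11, 6, 12, None, None, None, 40, 24, 42, 14, 32, None, 44, None, 21, None, None, None, 48]
Definition: a tree is height-balanced if, at every node, |h(left) - h(right)| <= 1 (empty subtree has height -1).
Bottom-up per-node check:
  node 6: h_left=-1, h_right=-1, diff=0 [OK], height=0
  node 21: h_left=-1, h_right=-1, diff=0 [OK], height=0
  node 14: h_left=-1, h_right=0, diff=1 [OK], height=1
  node 32: h_left=-1, h_right=-1, diff=0 [OK], height=0
  node 24: h_left=1, h_right=0, diff=1 [OK], height=2
  node 48: h_left=-1, h_right=-1, diff=0 [OK], height=0
  node 44: h_left=-1, h_right=0, diff=1 [OK], height=1
  node 42: h_left=-1, h_right=1, diff=2 [FAIL (|-1-1|=2 > 1)], height=2
  node 40: h_left=2, h_right=2, diff=0 [OK], height=3
  node 12: h_left=-1, h_right=3, diff=4 [FAIL (|-1-3|=4 > 1)], height=4
  node 11: h_left=0, h_right=4, diff=4 [FAIL (|0-4|=4 > 1)], height=5
Node 42 violates the condition: |-1 - 1| = 2 > 1.
Result: Not balanced


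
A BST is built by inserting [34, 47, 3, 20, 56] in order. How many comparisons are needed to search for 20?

Search path for 20: 34 -> 3 -> 20
Found: True
Comparisons: 3


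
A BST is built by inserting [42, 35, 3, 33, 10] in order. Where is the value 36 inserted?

Starting tree (level order): [42, 35, None, 3, None, None, 33, 10]
Insertion path: 42 -> 35
Result: insert 36 as right child of 35
Final tree (level order): [42, 35, None, 3, 36, None, 33, None, None, 10]


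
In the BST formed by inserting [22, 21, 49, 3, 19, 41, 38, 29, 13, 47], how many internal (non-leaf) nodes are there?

Tree built from: [22, 21, 49, 3, 19, 41, 38, 29, 13, 47]
Tree (level-order array): [22, 21, 49, 3, None, 41, None, None, 19, 38, 47, 13, None, 29]
Rule: An internal node has at least one child.
Per-node child counts:
  node 22: 2 child(ren)
  node 21: 1 child(ren)
  node 3: 1 child(ren)
  node 19: 1 child(ren)
  node 13: 0 child(ren)
  node 49: 1 child(ren)
  node 41: 2 child(ren)
  node 38: 1 child(ren)
  node 29: 0 child(ren)
  node 47: 0 child(ren)
Matching nodes: [22, 21, 3, 19, 49, 41, 38]
Count of internal (non-leaf) nodes: 7


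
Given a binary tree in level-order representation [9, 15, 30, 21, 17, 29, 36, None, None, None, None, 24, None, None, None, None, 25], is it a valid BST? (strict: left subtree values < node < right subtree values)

Level-order array: [9, 15, 30, 21, 17, 29, 36, None, None, None, None, 24, None, None, None, None, 25]
Validate using subtree bounds (lo, hi): at each node, require lo < value < hi,
then recurse left with hi=value and right with lo=value.
Preorder trace (stopping at first violation):
  at node 9 with bounds (-inf, +inf): OK
  at node 15 with bounds (-inf, 9): VIOLATION
Node 15 violates its bound: not (-inf < 15 < 9).
Result: Not a valid BST


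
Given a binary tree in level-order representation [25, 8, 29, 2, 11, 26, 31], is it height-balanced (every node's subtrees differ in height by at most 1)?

Tree (level-order array): [25, 8, 29, 2, 11, 26, 31]
Definition: a tree is height-balanced if, at every node, |h(left) - h(right)| <= 1 (empty subtree has height -1).
Bottom-up per-node check:
  node 2: h_left=-1, h_right=-1, diff=0 [OK], height=0
  node 11: h_left=-1, h_right=-1, diff=0 [OK], height=0
  node 8: h_left=0, h_right=0, diff=0 [OK], height=1
  node 26: h_left=-1, h_right=-1, diff=0 [OK], height=0
  node 31: h_left=-1, h_right=-1, diff=0 [OK], height=0
  node 29: h_left=0, h_right=0, diff=0 [OK], height=1
  node 25: h_left=1, h_right=1, diff=0 [OK], height=2
All nodes satisfy the balance condition.
Result: Balanced


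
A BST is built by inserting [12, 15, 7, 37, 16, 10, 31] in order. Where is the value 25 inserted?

Starting tree (level order): [12, 7, 15, None, 10, None, 37, None, None, 16, None, None, 31]
Insertion path: 12 -> 15 -> 37 -> 16 -> 31
Result: insert 25 as left child of 31
Final tree (level order): [12, 7, 15, None, 10, None, 37, None, None, 16, None, None, 31, 25]


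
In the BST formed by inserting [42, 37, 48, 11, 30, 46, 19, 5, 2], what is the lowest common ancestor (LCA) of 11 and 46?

Tree insertion order: [42, 37, 48, 11, 30, 46, 19, 5, 2]
Tree (level-order array): [42, 37, 48, 11, None, 46, None, 5, 30, None, None, 2, None, 19]
In a BST, the LCA of p=11, q=46 is the first node v on the
root-to-leaf path with p <= v <= q (go left if both < v, right if both > v).
Walk from root:
  at 42: 11 <= 42 <= 46, this is the LCA
LCA = 42


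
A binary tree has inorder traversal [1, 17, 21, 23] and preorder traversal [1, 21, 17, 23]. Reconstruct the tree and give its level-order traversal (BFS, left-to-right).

Inorder:  [1, 17, 21, 23]
Preorder: [1, 21, 17, 23]
Algorithm: preorder visits root first, so consume preorder in order;
for each root, split the current inorder slice at that value into
left-subtree inorder and right-subtree inorder, then recurse.
Recursive splits:
  root=1; inorder splits into left=[], right=[17, 21, 23]
  root=21; inorder splits into left=[17], right=[23]
  root=17; inorder splits into left=[], right=[]
  root=23; inorder splits into left=[], right=[]
Reconstructed level-order: [1, 21, 17, 23]


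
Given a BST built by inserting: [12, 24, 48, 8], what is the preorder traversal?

Tree insertion order: [12, 24, 48, 8]
Tree (level-order array): [12, 8, 24, None, None, None, 48]
Preorder traversal: [12, 8, 24, 48]


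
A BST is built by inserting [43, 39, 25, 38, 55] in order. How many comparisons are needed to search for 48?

Search path for 48: 43 -> 55
Found: False
Comparisons: 2


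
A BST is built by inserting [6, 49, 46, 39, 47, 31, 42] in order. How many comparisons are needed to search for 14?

Search path for 14: 6 -> 49 -> 46 -> 39 -> 31
Found: False
Comparisons: 5


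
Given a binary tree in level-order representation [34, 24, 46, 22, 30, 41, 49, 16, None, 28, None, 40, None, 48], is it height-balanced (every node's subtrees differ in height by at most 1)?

Tree (level-order array): [34, 24, 46, 22, 30, 41, 49, 16, None, 28, None, 40, None, 48]
Definition: a tree is height-balanced if, at every node, |h(left) - h(right)| <= 1 (empty subtree has height -1).
Bottom-up per-node check:
  node 16: h_left=-1, h_right=-1, diff=0 [OK], height=0
  node 22: h_left=0, h_right=-1, diff=1 [OK], height=1
  node 28: h_left=-1, h_right=-1, diff=0 [OK], height=0
  node 30: h_left=0, h_right=-1, diff=1 [OK], height=1
  node 24: h_left=1, h_right=1, diff=0 [OK], height=2
  node 40: h_left=-1, h_right=-1, diff=0 [OK], height=0
  node 41: h_left=0, h_right=-1, diff=1 [OK], height=1
  node 48: h_left=-1, h_right=-1, diff=0 [OK], height=0
  node 49: h_left=0, h_right=-1, diff=1 [OK], height=1
  node 46: h_left=1, h_right=1, diff=0 [OK], height=2
  node 34: h_left=2, h_right=2, diff=0 [OK], height=3
All nodes satisfy the balance condition.
Result: Balanced


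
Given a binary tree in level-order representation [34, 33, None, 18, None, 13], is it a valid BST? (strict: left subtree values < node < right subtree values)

Level-order array: [34, 33, None, 18, None, 13]
Validate using subtree bounds (lo, hi): at each node, require lo < value < hi,
then recurse left with hi=value and right with lo=value.
Preorder trace (stopping at first violation):
  at node 34 with bounds (-inf, +inf): OK
  at node 33 with bounds (-inf, 34): OK
  at node 18 with bounds (-inf, 33): OK
  at node 13 with bounds (-inf, 18): OK
No violation found at any node.
Result: Valid BST


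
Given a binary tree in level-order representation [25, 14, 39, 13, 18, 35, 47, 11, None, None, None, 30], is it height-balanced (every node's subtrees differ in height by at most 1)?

Tree (level-order array): [25, 14, 39, 13, 18, 35, 47, 11, None, None, None, 30]
Definition: a tree is height-balanced if, at every node, |h(left) - h(right)| <= 1 (empty subtree has height -1).
Bottom-up per-node check:
  node 11: h_left=-1, h_right=-1, diff=0 [OK], height=0
  node 13: h_left=0, h_right=-1, diff=1 [OK], height=1
  node 18: h_left=-1, h_right=-1, diff=0 [OK], height=0
  node 14: h_left=1, h_right=0, diff=1 [OK], height=2
  node 30: h_left=-1, h_right=-1, diff=0 [OK], height=0
  node 35: h_left=0, h_right=-1, diff=1 [OK], height=1
  node 47: h_left=-1, h_right=-1, diff=0 [OK], height=0
  node 39: h_left=1, h_right=0, diff=1 [OK], height=2
  node 25: h_left=2, h_right=2, diff=0 [OK], height=3
All nodes satisfy the balance condition.
Result: Balanced


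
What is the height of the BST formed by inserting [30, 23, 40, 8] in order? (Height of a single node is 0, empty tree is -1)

Insertion order: [30, 23, 40, 8]
Tree (level-order array): [30, 23, 40, 8]
Compute height bottom-up (empty subtree = -1):
  height(8) = 1 + max(-1, -1) = 0
  height(23) = 1 + max(0, -1) = 1
  height(40) = 1 + max(-1, -1) = 0
  height(30) = 1 + max(1, 0) = 2
Height = 2


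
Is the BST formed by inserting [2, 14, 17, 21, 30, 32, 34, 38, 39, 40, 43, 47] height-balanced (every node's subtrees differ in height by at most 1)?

Tree (level-order array): [2, None, 14, None, 17, None, 21, None, 30, None, 32, None, 34, None, 38, None, 39, None, 40, None, 43, None, 47]
Definition: a tree is height-balanced if, at every node, |h(left) - h(right)| <= 1 (empty subtree has height -1).
Bottom-up per-node check:
  node 47: h_left=-1, h_right=-1, diff=0 [OK], height=0
  node 43: h_left=-1, h_right=0, diff=1 [OK], height=1
  node 40: h_left=-1, h_right=1, diff=2 [FAIL (|-1-1|=2 > 1)], height=2
  node 39: h_left=-1, h_right=2, diff=3 [FAIL (|-1-2|=3 > 1)], height=3
  node 38: h_left=-1, h_right=3, diff=4 [FAIL (|-1-3|=4 > 1)], height=4
  node 34: h_left=-1, h_right=4, diff=5 [FAIL (|-1-4|=5 > 1)], height=5
  node 32: h_left=-1, h_right=5, diff=6 [FAIL (|-1-5|=6 > 1)], height=6
  node 30: h_left=-1, h_right=6, diff=7 [FAIL (|-1-6|=7 > 1)], height=7
  node 21: h_left=-1, h_right=7, diff=8 [FAIL (|-1-7|=8 > 1)], height=8
  node 17: h_left=-1, h_right=8, diff=9 [FAIL (|-1-8|=9 > 1)], height=9
  node 14: h_left=-1, h_right=9, diff=10 [FAIL (|-1-9|=10 > 1)], height=10
  node 2: h_left=-1, h_right=10, diff=11 [FAIL (|-1-10|=11 > 1)], height=11
Node 40 violates the condition: |-1 - 1| = 2 > 1.
Result: Not balanced


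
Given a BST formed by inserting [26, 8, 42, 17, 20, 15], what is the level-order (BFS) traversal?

Tree insertion order: [26, 8, 42, 17, 20, 15]
Tree (level-order array): [26, 8, 42, None, 17, None, None, 15, 20]
BFS from the root, enqueuing left then right child of each popped node:
  queue [26] -> pop 26, enqueue [8, 42], visited so far: [26]
  queue [8, 42] -> pop 8, enqueue [17], visited so far: [26, 8]
  queue [42, 17] -> pop 42, enqueue [none], visited so far: [26, 8, 42]
  queue [17] -> pop 17, enqueue [15, 20], visited so far: [26, 8, 42, 17]
  queue [15, 20] -> pop 15, enqueue [none], visited so far: [26, 8, 42, 17, 15]
  queue [20] -> pop 20, enqueue [none], visited so far: [26, 8, 42, 17, 15, 20]
Result: [26, 8, 42, 17, 15, 20]


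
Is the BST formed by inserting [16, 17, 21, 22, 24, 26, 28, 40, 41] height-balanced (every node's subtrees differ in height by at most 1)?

Tree (level-order array): [16, None, 17, None, 21, None, 22, None, 24, None, 26, None, 28, None, 40, None, 41]
Definition: a tree is height-balanced if, at every node, |h(left) - h(right)| <= 1 (empty subtree has height -1).
Bottom-up per-node check:
  node 41: h_left=-1, h_right=-1, diff=0 [OK], height=0
  node 40: h_left=-1, h_right=0, diff=1 [OK], height=1
  node 28: h_left=-1, h_right=1, diff=2 [FAIL (|-1-1|=2 > 1)], height=2
  node 26: h_left=-1, h_right=2, diff=3 [FAIL (|-1-2|=3 > 1)], height=3
  node 24: h_left=-1, h_right=3, diff=4 [FAIL (|-1-3|=4 > 1)], height=4
  node 22: h_left=-1, h_right=4, diff=5 [FAIL (|-1-4|=5 > 1)], height=5
  node 21: h_left=-1, h_right=5, diff=6 [FAIL (|-1-5|=6 > 1)], height=6
  node 17: h_left=-1, h_right=6, diff=7 [FAIL (|-1-6|=7 > 1)], height=7
  node 16: h_left=-1, h_right=7, diff=8 [FAIL (|-1-7|=8 > 1)], height=8
Node 28 violates the condition: |-1 - 1| = 2 > 1.
Result: Not balanced


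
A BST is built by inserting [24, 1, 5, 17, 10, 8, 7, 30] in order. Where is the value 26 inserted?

Starting tree (level order): [24, 1, 30, None, 5, None, None, None, 17, 10, None, 8, None, 7]
Insertion path: 24 -> 30
Result: insert 26 as left child of 30
Final tree (level order): [24, 1, 30, None, 5, 26, None, None, 17, None, None, 10, None, 8, None, 7]


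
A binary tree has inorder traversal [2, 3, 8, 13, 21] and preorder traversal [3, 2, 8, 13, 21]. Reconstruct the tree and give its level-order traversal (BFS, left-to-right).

Inorder:  [2, 3, 8, 13, 21]
Preorder: [3, 2, 8, 13, 21]
Algorithm: preorder visits root first, so consume preorder in order;
for each root, split the current inorder slice at that value into
left-subtree inorder and right-subtree inorder, then recurse.
Recursive splits:
  root=3; inorder splits into left=[2], right=[8, 13, 21]
  root=2; inorder splits into left=[], right=[]
  root=8; inorder splits into left=[], right=[13, 21]
  root=13; inorder splits into left=[], right=[21]
  root=21; inorder splits into left=[], right=[]
Reconstructed level-order: [3, 2, 8, 13, 21]


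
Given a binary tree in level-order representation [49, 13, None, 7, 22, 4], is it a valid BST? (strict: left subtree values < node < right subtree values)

Level-order array: [49, 13, None, 7, 22, 4]
Validate using subtree bounds (lo, hi): at each node, require lo < value < hi,
then recurse left with hi=value and right with lo=value.
Preorder trace (stopping at first violation):
  at node 49 with bounds (-inf, +inf): OK
  at node 13 with bounds (-inf, 49): OK
  at node 7 with bounds (-inf, 13): OK
  at node 4 with bounds (-inf, 7): OK
  at node 22 with bounds (13, 49): OK
No violation found at any node.
Result: Valid BST


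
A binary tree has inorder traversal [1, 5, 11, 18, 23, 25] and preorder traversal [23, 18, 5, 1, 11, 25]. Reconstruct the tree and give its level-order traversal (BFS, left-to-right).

Inorder:  [1, 5, 11, 18, 23, 25]
Preorder: [23, 18, 5, 1, 11, 25]
Algorithm: preorder visits root first, so consume preorder in order;
for each root, split the current inorder slice at that value into
left-subtree inorder and right-subtree inorder, then recurse.
Recursive splits:
  root=23; inorder splits into left=[1, 5, 11, 18], right=[25]
  root=18; inorder splits into left=[1, 5, 11], right=[]
  root=5; inorder splits into left=[1], right=[11]
  root=1; inorder splits into left=[], right=[]
  root=11; inorder splits into left=[], right=[]
  root=25; inorder splits into left=[], right=[]
Reconstructed level-order: [23, 18, 25, 5, 1, 11]


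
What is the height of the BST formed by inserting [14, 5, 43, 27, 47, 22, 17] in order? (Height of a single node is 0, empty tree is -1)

Insertion order: [14, 5, 43, 27, 47, 22, 17]
Tree (level-order array): [14, 5, 43, None, None, 27, 47, 22, None, None, None, 17]
Compute height bottom-up (empty subtree = -1):
  height(5) = 1 + max(-1, -1) = 0
  height(17) = 1 + max(-1, -1) = 0
  height(22) = 1 + max(0, -1) = 1
  height(27) = 1 + max(1, -1) = 2
  height(47) = 1 + max(-1, -1) = 0
  height(43) = 1 + max(2, 0) = 3
  height(14) = 1 + max(0, 3) = 4
Height = 4


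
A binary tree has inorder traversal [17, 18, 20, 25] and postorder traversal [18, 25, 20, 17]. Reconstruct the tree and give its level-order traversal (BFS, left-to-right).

Inorder:   [17, 18, 20, 25]
Postorder: [18, 25, 20, 17]
Algorithm: postorder visits root last, so walk postorder right-to-left;
each value is the root of the current inorder slice — split it at that
value, recurse on the right subtree first, then the left.
Recursive splits:
  root=17; inorder splits into left=[], right=[18, 20, 25]
  root=20; inorder splits into left=[18], right=[25]
  root=25; inorder splits into left=[], right=[]
  root=18; inorder splits into left=[], right=[]
Reconstructed level-order: [17, 20, 18, 25]


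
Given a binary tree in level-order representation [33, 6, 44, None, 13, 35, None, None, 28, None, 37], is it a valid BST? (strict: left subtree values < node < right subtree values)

Level-order array: [33, 6, 44, None, 13, 35, None, None, 28, None, 37]
Validate using subtree bounds (lo, hi): at each node, require lo < value < hi,
then recurse left with hi=value and right with lo=value.
Preorder trace (stopping at first violation):
  at node 33 with bounds (-inf, +inf): OK
  at node 6 with bounds (-inf, 33): OK
  at node 13 with bounds (6, 33): OK
  at node 28 with bounds (13, 33): OK
  at node 44 with bounds (33, +inf): OK
  at node 35 with bounds (33, 44): OK
  at node 37 with bounds (35, 44): OK
No violation found at any node.
Result: Valid BST


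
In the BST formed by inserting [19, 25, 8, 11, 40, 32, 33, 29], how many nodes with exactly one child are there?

Tree built from: [19, 25, 8, 11, 40, 32, 33, 29]
Tree (level-order array): [19, 8, 25, None, 11, None, 40, None, None, 32, None, 29, 33]
Rule: These are nodes with exactly 1 non-null child.
Per-node child counts:
  node 19: 2 child(ren)
  node 8: 1 child(ren)
  node 11: 0 child(ren)
  node 25: 1 child(ren)
  node 40: 1 child(ren)
  node 32: 2 child(ren)
  node 29: 0 child(ren)
  node 33: 0 child(ren)
Matching nodes: [8, 25, 40]
Count of nodes with exactly one child: 3


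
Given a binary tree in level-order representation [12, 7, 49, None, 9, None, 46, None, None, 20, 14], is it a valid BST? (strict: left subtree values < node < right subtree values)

Level-order array: [12, 7, 49, None, 9, None, 46, None, None, 20, 14]
Validate using subtree bounds (lo, hi): at each node, require lo < value < hi,
then recurse left with hi=value and right with lo=value.
Preorder trace (stopping at first violation):
  at node 12 with bounds (-inf, +inf): OK
  at node 7 with bounds (-inf, 12): OK
  at node 9 with bounds (7, 12): OK
  at node 49 with bounds (12, +inf): OK
  at node 46 with bounds (49, +inf): VIOLATION
Node 46 violates its bound: not (49 < 46 < +inf).
Result: Not a valid BST


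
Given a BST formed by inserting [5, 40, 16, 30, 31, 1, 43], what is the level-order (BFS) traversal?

Tree insertion order: [5, 40, 16, 30, 31, 1, 43]
Tree (level-order array): [5, 1, 40, None, None, 16, 43, None, 30, None, None, None, 31]
BFS from the root, enqueuing left then right child of each popped node:
  queue [5] -> pop 5, enqueue [1, 40], visited so far: [5]
  queue [1, 40] -> pop 1, enqueue [none], visited so far: [5, 1]
  queue [40] -> pop 40, enqueue [16, 43], visited so far: [5, 1, 40]
  queue [16, 43] -> pop 16, enqueue [30], visited so far: [5, 1, 40, 16]
  queue [43, 30] -> pop 43, enqueue [none], visited so far: [5, 1, 40, 16, 43]
  queue [30] -> pop 30, enqueue [31], visited so far: [5, 1, 40, 16, 43, 30]
  queue [31] -> pop 31, enqueue [none], visited so far: [5, 1, 40, 16, 43, 30, 31]
Result: [5, 1, 40, 16, 43, 30, 31]


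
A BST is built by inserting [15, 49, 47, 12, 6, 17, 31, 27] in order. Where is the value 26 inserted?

Starting tree (level order): [15, 12, 49, 6, None, 47, None, None, None, 17, None, None, 31, 27]
Insertion path: 15 -> 49 -> 47 -> 17 -> 31 -> 27
Result: insert 26 as left child of 27
Final tree (level order): [15, 12, 49, 6, None, 47, None, None, None, 17, None, None, 31, 27, None, 26]


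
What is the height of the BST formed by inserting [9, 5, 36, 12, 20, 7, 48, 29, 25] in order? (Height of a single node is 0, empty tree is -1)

Insertion order: [9, 5, 36, 12, 20, 7, 48, 29, 25]
Tree (level-order array): [9, 5, 36, None, 7, 12, 48, None, None, None, 20, None, None, None, 29, 25]
Compute height bottom-up (empty subtree = -1):
  height(7) = 1 + max(-1, -1) = 0
  height(5) = 1 + max(-1, 0) = 1
  height(25) = 1 + max(-1, -1) = 0
  height(29) = 1 + max(0, -1) = 1
  height(20) = 1 + max(-1, 1) = 2
  height(12) = 1 + max(-1, 2) = 3
  height(48) = 1 + max(-1, -1) = 0
  height(36) = 1 + max(3, 0) = 4
  height(9) = 1 + max(1, 4) = 5
Height = 5


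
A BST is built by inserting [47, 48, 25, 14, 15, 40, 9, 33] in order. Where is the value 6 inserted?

Starting tree (level order): [47, 25, 48, 14, 40, None, None, 9, 15, 33]
Insertion path: 47 -> 25 -> 14 -> 9
Result: insert 6 as left child of 9
Final tree (level order): [47, 25, 48, 14, 40, None, None, 9, 15, 33, None, 6]


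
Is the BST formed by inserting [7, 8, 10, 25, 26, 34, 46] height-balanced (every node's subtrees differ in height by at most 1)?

Tree (level-order array): [7, None, 8, None, 10, None, 25, None, 26, None, 34, None, 46]
Definition: a tree is height-balanced if, at every node, |h(left) - h(right)| <= 1 (empty subtree has height -1).
Bottom-up per-node check:
  node 46: h_left=-1, h_right=-1, diff=0 [OK], height=0
  node 34: h_left=-1, h_right=0, diff=1 [OK], height=1
  node 26: h_left=-1, h_right=1, diff=2 [FAIL (|-1-1|=2 > 1)], height=2
  node 25: h_left=-1, h_right=2, diff=3 [FAIL (|-1-2|=3 > 1)], height=3
  node 10: h_left=-1, h_right=3, diff=4 [FAIL (|-1-3|=4 > 1)], height=4
  node 8: h_left=-1, h_right=4, diff=5 [FAIL (|-1-4|=5 > 1)], height=5
  node 7: h_left=-1, h_right=5, diff=6 [FAIL (|-1-5|=6 > 1)], height=6
Node 26 violates the condition: |-1 - 1| = 2 > 1.
Result: Not balanced


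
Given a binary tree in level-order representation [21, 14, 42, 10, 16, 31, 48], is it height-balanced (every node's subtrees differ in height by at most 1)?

Tree (level-order array): [21, 14, 42, 10, 16, 31, 48]
Definition: a tree is height-balanced if, at every node, |h(left) - h(right)| <= 1 (empty subtree has height -1).
Bottom-up per-node check:
  node 10: h_left=-1, h_right=-1, diff=0 [OK], height=0
  node 16: h_left=-1, h_right=-1, diff=0 [OK], height=0
  node 14: h_left=0, h_right=0, diff=0 [OK], height=1
  node 31: h_left=-1, h_right=-1, diff=0 [OK], height=0
  node 48: h_left=-1, h_right=-1, diff=0 [OK], height=0
  node 42: h_left=0, h_right=0, diff=0 [OK], height=1
  node 21: h_left=1, h_right=1, diff=0 [OK], height=2
All nodes satisfy the balance condition.
Result: Balanced


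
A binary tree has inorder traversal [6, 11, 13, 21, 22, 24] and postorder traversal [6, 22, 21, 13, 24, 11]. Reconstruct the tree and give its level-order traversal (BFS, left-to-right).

Inorder:   [6, 11, 13, 21, 22, 24]
Postorder: [6, 22, 21, 13, 24, 11]
Algorithm: postorder visits root last, so walk postorder right-to-left;
each value is the root of the current inorder slice — split it at that
value, recurse on the right subtree first, then the left.
Recursive splits:
  root=11; inorder splits into left=[6], right=[13, 21, 22, 24]
  root=24; inorder splits into left=[13, 21, 22], right=[]
  root=13; inorder splits into left=[], right=[21, 22]
  root=21; inorder splits into left=[], right=[22]
  root=22; inorder splits into left=[], right=[]
  root=6; inorder splits into left=[], right=[]
Reconstructed level-order: [11, 6, 24, 13, 21, 22]


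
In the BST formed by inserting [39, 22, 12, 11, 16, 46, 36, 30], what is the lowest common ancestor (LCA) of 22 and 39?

Tree insertion order: [39, 22, 12, 11, 16, 46, 36, 30]
Tree (level-order array): [39, 22, 46, 12, 36, None, None, 11, 16, 30]
In a BST, the LCA of p=22, q=39 is the first node v on the
root-to-leaf path with p <= v <= q (go left if both < v, right if both > v).
Walk from root:
  at 39: 22 <= 39 <= 39, this is the LCA
LCA = 39


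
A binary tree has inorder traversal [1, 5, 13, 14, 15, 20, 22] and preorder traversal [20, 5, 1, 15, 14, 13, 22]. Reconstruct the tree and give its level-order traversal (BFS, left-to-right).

Inorder:  [1, 5, 13, 14, 15, 20, 22]
Preorder: [20, 5, 1, 15, 14, 13, 22]
Algorithm: preorder visits root first, so consume preorder in order;
for each root, split the current inorder slice at that value into
left-subtree inorder and right-subtree inorder, then recurse.
Recursive splits:
  root=20; inorder splits into left=[1, 5, 13, 14, 15], right=[22]
  root=5; inorder splits into left=[1], right=[13, 14, 15]
  root=1; inorder splits into left=[], right=[]
  root=15; inorder splits into left=[13, 14], right=[]
  root=14; inorder splits into left=[13], right=[]
  root=13; inorder splits into left=[], right=[]
  root=22; inorder splits into left=[], right=[]
Reconstructed level-order: [20, 5, 22, 1, 15, 14, 13]


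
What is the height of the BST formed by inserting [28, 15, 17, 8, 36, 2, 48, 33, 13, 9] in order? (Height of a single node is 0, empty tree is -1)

Insertion order: [28, 15, 17, 8, 36, 2, 48, 33, 13, 9]
Tree (level-order array): [28, 15, 36, 8, 17, 33, 48, 2, 13, None, None, None, None, None, None, None, None, 9]
Compute height bottom-up (empty subtree = -1):
  height(2) = 1 + max(-1, -1) = 0
  height(9) = 1 + max(-1, -1) = 0
  height(13) = 1 + max(0, -1) = 1
  height(8) = 1 + max(0, 1) = 2
  height(17) = 1 + max(-1, -1) = 0
  height(15) = 1 + max(2, 0) = 3
  height(33) = 1 + max(-1, -1) = 0
  height(48) = 1 + max(-1, -1) = 0
  height(36) = 1 + max(0, 0) = 1
  height(28) = 1 + max(3, 1) = 4
Height = 4


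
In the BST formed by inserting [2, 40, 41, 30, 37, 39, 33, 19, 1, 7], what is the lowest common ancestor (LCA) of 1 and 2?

Tree insertion order: [2, 40, 41, 30, 37, 39, 33, 19, 1, 7]
Tree (level-order array): [2, 1, 40, None, None, 30, 41, 19, 37, None, None, 7, None, 33, 39]
In a BST, the LCA of p=1, q=2 is the first node v on the
root-to-leaf path with p <= v <= q (go left if both < v, right if both > v).
Walk from root:
  at 2: 1 <= 2 <= 2, this is the LCA
LCA = 2


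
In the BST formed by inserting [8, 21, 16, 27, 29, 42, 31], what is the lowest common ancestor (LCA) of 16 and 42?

Tree insertion order: [8, 21, 16, 27, 29, 42, 31]
Tree (level-order array): [8, None, 21, 16, 27, None, None, None, 29, None, 42, 31]
In a BST, the LCA of p=16, q=42 is the first node v on the
root-to-leaf path with p <= v <= q (go left if both < v, right if both > v).
Walk from root:
  at 8: both 16 and 42 > 8, go right
  at 21: 16 <= 21 <= 42, this is the LCA
LCA = 21


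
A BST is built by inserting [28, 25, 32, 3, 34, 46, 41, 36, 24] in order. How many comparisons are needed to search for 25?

Search path for 25: 28 -> 25
Found: True
Comparisons: 2


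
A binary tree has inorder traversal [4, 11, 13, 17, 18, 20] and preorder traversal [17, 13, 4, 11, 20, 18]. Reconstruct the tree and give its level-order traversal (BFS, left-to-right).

Inorder:  [4, 11, 13, 17, 18, 20]
Preorder: [17, 13, 4, 11, 20, 18]
Algorithm: preorder visits root first, so consume preorder in order;
for each root, split the current inorder slice at that value into
left-subtree inorder and right-subtree inorder, then recurse.
Recursive splits:
  root=17; inorder splits into left=[4, 11, 13], right=[18, 20]
  root=13; inorder splits into left=[4, 11], right=[]
  root=4; inorder splits into left=[], right=[11]
  root=11; inorder splits into left=[], right=[]
  root=20; inorder splits into left=[18], right=[]
  root=18; inorder splits into left=[], right=[]
Reconstructed level-order: [17, 13, 20, 4, 18, 11]


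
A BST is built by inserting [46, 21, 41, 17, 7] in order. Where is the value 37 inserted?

Starting tree (level order): [46, 21, None, 17, 41, 7]
Insertion path: 46 -> 21 -> 41
Result: insert 37 as left child of 41
Final tree (level order): [46, 21, None, 17, 41, 7, None, 37]


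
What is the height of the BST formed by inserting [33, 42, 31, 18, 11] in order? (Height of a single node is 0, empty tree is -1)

Insertion order: [33, 42, 31, 18, 11]
Tree (level-order array): [33, 31, 42, 18, None, None, None, 11]
Compute height bottom-up (empty subtree = -1):
  height(11) = 1 + max(-1, -1) = 0
  height(18) = 1 + max(0, -1) = 1
  height(31) = 1 + max(1, -1) = 2
  height(42) = 1 + max(-1, -1) = 0
  height(33) = 1 + max(2, 0) = 3
Height = 3


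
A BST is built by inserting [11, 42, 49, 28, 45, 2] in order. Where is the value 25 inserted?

Starting tree (level order): [11, 2, 42, None, None, 28, 49, None, None, 45]
Insertion path: 11 -> 42 -> 28
Result: insert 25 as left child of 28
Final tree (level order): [11, 2, 42, None, None, 28, 49, 25, None, 45]


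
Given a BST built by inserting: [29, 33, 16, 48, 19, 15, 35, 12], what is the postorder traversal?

Tree insertion order: [29, 33, 16, 48, 19, 15, 35, 12]
Tree (level-order array): [29, 16, 33, 15, 19, None, 48, 12, None, None, None, 35]
Postorder traversal: [12, 15, 19, 16, 35, 48, 33, 29]


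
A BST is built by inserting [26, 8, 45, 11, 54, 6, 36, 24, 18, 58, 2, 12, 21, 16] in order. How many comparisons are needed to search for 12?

Search path for 12: 26 -> 8 -> 11 -> 24 -> 18 -> 12
Found: True
Comparisons: 6


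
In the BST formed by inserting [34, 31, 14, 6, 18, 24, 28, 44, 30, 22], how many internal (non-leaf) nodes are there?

Tree built from: [34, 31, 14, 6, 18, 24, 28, 44, 30, 22]
Tree (level-order array): [34, 31, 44, 14, None, None, None, 6, 18, None, None, None, 24, 22, 28, None, None, None, 30]
Rule: An internal node has at least one child.
Per-node child counts:
  node 34: 2 child(ren)
  node 31: 1 child(ren)
  node 14: 2 child(ren)
  node 6: 0 child(ren)
  node 18: 1 child(ren)
  node 24: 2 child(ren)
  node 22: 0 child(ren)
  node 28: 1 child(ren)
  node 30: 0 child(ren)
  node 44: 0 child(ren)
Matching nodes: [34, 31, 14, 18, 24, 28]
Count of internal (non-leaf) nodes: 6


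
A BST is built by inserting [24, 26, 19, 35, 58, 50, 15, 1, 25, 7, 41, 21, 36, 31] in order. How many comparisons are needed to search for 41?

Search path for 41: 24 -> 26 -> 35 -> 58 -> 50 -> 41
Found: True
Comparisons: 6


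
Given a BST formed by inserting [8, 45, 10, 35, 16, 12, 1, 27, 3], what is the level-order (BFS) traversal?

Tree insertion order: [8, 45, 10, 35, 16, 12, 1, 27, 3]
Tree (level-order array): [8, 1, 45, None, 3, 10, None, None, None, None, 35, 16, None, 12, 27]
BFS from the root, enqueuing left then right child of each popped node:
  queue [8] -> pop 8, enqueue [1, 45], visited so far: [8]
  queue [1, 45] -> pop 1, enqueue [3], visited so far: [8, 1]
  queue [45, 3] -> pop 45, enqueue [10], visited so far: [8, 1, 45]
  queue [3, 10] -> pop 3, enqueue [none], visited so far: [8, 1, 45, 3]
  queue [10] -> pop 10, enqueue [35], visited so far: [8, 1, 45, 3, 10]
  queue [35] -> pop 35, enqueue [16], visited so far: [8, 1, 45, 3, 10, 35]
  queue [16] -> pop 16, enqueue [12, 27], visited so far: [8, 1, 45, 3, 10, 35, 16]
  queue [12, 27] -> pop 12, enqueue [none], visited so far: [8, 1, 45, 3, 10, 35, 16, 12]
  queue [27] -> pop 27, enqueue [none], visited so far: [8, 1, 45, 3, 10, 35, 16, 12, 27]
Result: [8, 1, 45, 3, 10, 35, 16, 12, 27]
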